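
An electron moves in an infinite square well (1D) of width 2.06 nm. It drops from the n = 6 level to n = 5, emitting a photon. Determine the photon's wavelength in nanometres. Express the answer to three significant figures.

λ = 1.27×10^3 nm

E_1 = h²/(8m_eL²) = 1.420×10^-20 J, so ΔE = (6² − 5²)E_1 = 1.562×10^-19 J.
λ = hc/ΔE = (6.626×10^-34·2.998×10^8)/1.562×10^-19 = 1.27×10^-6 m = 1.27×10^3 nm.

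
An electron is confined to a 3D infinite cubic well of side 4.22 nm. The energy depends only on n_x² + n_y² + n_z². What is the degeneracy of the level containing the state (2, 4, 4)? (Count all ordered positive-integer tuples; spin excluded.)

degeneracy = 3

The level has n_x² + n_y² + n_z² = 36. The ordered positive-integer solutions are (2, 4, 4), (4, 2, 4), (4, 4, 2).
That gives 3 states.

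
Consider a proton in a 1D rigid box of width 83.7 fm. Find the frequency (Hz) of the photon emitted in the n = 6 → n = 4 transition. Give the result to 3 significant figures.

E_1 = h²/(8m_pL²) = 4.682×10^-15 J and ΔE = (6² − 4²)E_1 = 9.364×10^-14 J.
f = ΔE/h = 9.364×10^-14/6.626×10^-34 = 1.41×10^20 Hz.

f = 1.41×10^20 Hz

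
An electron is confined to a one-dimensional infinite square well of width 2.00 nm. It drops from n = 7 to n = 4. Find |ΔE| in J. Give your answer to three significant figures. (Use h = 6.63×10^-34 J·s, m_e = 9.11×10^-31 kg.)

E_1 = h²/(8m_eL²) = 1.508×10^-20 J.
|ΔE| = |7² − 4²|·E_1 = 33·1.508×10^-20 J = 4.98×10^-19 J.

|ΔE| = 4.98×10^-19 J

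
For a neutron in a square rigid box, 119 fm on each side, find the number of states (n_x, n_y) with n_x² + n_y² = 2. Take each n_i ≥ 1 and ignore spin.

The level has n_x² + n_y² = 2. The ordered positive-integer solutions are (1, 1).
That gives 1 state.

degeneracy = 1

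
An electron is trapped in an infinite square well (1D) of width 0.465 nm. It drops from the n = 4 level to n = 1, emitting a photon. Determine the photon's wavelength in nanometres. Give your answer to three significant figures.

E_1 = h²/(8m_eL²) = 2.786×10^-19 J, so ΔE = (4² − 1²)E_1 = 4.179×10^-18 J.
λ = hc/ΔE = (6.626×10^-34·2.998×10^8)/4.179×10^-18 = 4.75×10^-8 m = 47.5 nm.

λ = 47.5 nm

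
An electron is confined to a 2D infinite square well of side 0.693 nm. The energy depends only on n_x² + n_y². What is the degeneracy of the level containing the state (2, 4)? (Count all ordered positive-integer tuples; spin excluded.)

degeneracy = 2

The level has n_x² + n_y² = 20. The ordered positive-integer solutions are (2, 4), (4, 2).
That gives 2 states.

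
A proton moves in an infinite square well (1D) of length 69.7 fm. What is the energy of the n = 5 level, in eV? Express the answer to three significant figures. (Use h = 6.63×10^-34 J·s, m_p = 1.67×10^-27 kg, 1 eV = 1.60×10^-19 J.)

E_5 = 1.06×10^6 eV

For an infinite well E_n = n²h²/(8m_pL²), so E_1 = h²/(8m_pL²) = (6.63×10^-34)²/(8·1.67×10^-27·(6.97×10^-14 m)²) = 6.773×10^-15 J.
Then E_5 = 5²·E_1 = 25·6.773×10^-15 J = 1.693×10^-13 J.
Converting, E_5 = 1.693×10^-13 J / (1.60×10^-19 J/eV) = 1.06×10^6 eV.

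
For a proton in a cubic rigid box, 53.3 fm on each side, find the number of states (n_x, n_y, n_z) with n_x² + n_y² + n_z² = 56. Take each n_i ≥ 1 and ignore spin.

degeneracy = 6

The level has n_x² + n_y² + n_z² = 56. The ordered positive-integer solutions are (2, 4, 6), (2, 6, 4), (4, 2, 6), (4, 6, 2), (6, 2, 4), (6, 4, 2).
That gives 6 states.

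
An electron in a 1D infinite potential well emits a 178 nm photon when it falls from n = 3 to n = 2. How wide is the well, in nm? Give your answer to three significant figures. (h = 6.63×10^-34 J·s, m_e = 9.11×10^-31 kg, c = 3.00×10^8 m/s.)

The photon carries ΔE = hc/λ = 6.63×10^-34·3.00×10^8/1.78×10^-7 m = 1.117×10^-18 J.
Since ΔE = (3² − 2²)E_1, E_1 = 2.234×10^-19 J, and L = h/√(8m_eE_1) = 5.20×10^-10 m = 0.520 nm.

L = 0.520 nm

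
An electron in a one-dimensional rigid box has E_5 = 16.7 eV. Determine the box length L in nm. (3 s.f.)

From E_n = n²h²/(8m_eL²), L = n·h/√(8m_eE_n).
E_5 = 16.7 eV = 2.675×10^-18 J, so L = 5·6.626×10^-34/√(8·9.109×10^-31·2.675×10^-18) = 7.50×10^-10 m = 0.750 nm.

L = 0.750 nm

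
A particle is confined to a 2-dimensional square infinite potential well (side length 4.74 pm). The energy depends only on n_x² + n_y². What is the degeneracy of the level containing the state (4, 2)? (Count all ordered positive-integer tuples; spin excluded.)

degeneracy = 2

The level has n_x² + n_y² = 20. The ordered positive-integer solutions are (2, 4), (4, 2).
That gives 2 states.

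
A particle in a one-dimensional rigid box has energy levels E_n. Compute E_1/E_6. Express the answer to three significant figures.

0.0278

E_n ∝ n², so E_1/E_6 = 1²/6² = 1/36 = 0.0278.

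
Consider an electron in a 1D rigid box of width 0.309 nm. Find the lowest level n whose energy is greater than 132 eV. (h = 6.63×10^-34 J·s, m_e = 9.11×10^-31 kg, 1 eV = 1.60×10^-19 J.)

E_1 = h²/(8m_eL²) = 6.317×10^-19 J = 3.948 eV.
Need n² > 132/3.948 = 33.43, i.e. n > 5.782.
The smallest integer satisfying this is n = 6.

n = 6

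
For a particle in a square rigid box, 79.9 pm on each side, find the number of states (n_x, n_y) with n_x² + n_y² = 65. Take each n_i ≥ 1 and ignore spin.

degeneracy = 4

The level has n_x² + n_y² = 65. The ordered positive-integer solutions are (1, 8), (4, 7), (7, 4), (8, 1).
That gives 4 states.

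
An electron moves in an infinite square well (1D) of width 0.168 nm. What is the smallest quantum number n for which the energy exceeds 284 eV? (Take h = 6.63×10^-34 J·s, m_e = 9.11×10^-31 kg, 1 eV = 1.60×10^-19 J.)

E_1 = h²/(8m_eL²) = 2.137×10^-18 J = 13.36 eV.
Need n² > 284/13.36 = 21.26, i.e. n > 4.611.
The smallest integer satisfying this is n = 5.

n = 5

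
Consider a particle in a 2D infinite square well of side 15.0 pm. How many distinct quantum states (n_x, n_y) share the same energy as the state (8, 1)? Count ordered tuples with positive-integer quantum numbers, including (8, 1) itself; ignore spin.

degeneracy = 4

The level has n_x² + n_y² = 65. The ordered positive-integer solutions are (1, 8), (4, 7), (7, 4), (8, 1).
That gives 4 states.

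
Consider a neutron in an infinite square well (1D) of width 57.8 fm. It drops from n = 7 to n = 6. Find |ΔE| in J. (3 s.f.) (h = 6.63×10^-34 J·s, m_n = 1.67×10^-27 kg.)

|ΔE| = 1.28×10^-13 J

E_1 = h²/(8m_nL²) = 9.848×10^-15 J.
|ΔE| = |7² − 6²|·E_1 = 13·9.848×10^-15 J = 1.28×10^-13 J.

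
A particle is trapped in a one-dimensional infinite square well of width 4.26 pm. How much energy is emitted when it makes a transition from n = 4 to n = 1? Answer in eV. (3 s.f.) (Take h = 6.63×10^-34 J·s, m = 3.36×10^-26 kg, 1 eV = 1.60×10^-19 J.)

E_1 = h²/(8mL²) = 9.011×10^-20 J.
|ΔE| = |4² − 1²|·E_1 = 15·9.011×10^-20 J = 1.352×10^-18 J = 8.45 eV.

|ΔE| = 8.45 eV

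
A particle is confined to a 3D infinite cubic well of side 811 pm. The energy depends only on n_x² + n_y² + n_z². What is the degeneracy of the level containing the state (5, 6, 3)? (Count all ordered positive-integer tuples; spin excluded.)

The level has n_x² + n_y² + n_z² = 70. The ordered positive-integer solutions are (3, 5, 6), (3, 6, 5), (5, 3, 6), (5, 6, 3), (6, 3, 5), (6, 5, 3).
That gives 6 states.

degeneracy = 6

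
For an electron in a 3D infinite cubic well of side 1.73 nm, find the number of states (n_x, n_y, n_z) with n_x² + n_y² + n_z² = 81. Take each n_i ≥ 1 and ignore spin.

degeneracy = 12

The level has n_x² + n_y² + n_z² = 81. The ordered positive-integer solutions are (1, 4, 8), (1, 8, 4), (3, 6, 6), (4, 1, 8), (4, 4, 7), (4, 7, 4), (4, 8, 1), (6, 3, 6), (6, 6, 3), (7, 4, 4), (8, 1, 4), (8, 4, 1).
That gives 12 states.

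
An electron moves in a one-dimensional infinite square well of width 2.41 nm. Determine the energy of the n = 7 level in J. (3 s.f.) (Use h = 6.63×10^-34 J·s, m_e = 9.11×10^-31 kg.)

For an infinite well E_n = n²h²/(8m_eL²), so E_1 = h²/(8m_eL²) = (6.63×10^-34)²/(8·9.11×10^-31·(2.41×10^-9 m)²) = 1.038×10^-20 J.
Then E_7 = 7²·E_1 = 49·1.038×10^-20 J = 5.09×10^-19 J.

E_7 = 5.09×10^-19 J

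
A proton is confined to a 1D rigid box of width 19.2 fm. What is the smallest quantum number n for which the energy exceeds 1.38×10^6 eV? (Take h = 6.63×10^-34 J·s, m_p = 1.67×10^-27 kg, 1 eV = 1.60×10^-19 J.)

E_1 = h²/(8m_pL²) = 8.925×10^-14 J = 5.578×10^5 eV.
Need n² > 1.38×10^6/5.578×10^5 = 2.474, i.e. n > 1.573.
The smallest integer satisfying this is n = 2.

n = 2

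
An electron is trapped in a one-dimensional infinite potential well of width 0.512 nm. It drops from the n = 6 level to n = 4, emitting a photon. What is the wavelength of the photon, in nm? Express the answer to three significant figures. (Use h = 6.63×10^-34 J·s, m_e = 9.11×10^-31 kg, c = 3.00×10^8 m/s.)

λ = 43.2 nm

E_1 = h²/(8m_eL²) = 2.301×10^-19 J, so ΔE = (6² − 4²)E_1 = 4.602×10^-18 J.
λ = hc/ΔE = (6.63×10^-34·3.00×10^8)/4.602×10^-18 = 4.32×10^-8 m = 43.2 nm.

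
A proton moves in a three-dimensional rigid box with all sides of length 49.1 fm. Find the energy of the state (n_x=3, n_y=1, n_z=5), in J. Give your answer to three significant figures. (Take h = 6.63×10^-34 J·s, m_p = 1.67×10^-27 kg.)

For a 3D rectangular well E = (h²/8m_p)·Σ n_i²/L_i² = (6.63×10^-34)²/(8·1.67×10^-27) · [3²/(49.1 fm)² + 1²/(49.1 fm)² + 5²/(49.1 fm)²].
Evaluating gives E = 4.78×10^-13 J.

E = 4.78×10^-13 J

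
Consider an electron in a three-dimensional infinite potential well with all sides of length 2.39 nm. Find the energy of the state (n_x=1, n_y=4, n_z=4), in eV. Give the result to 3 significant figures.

E = 2.17 eV

For a 3D rectangular well E = (h²/8m_e)·Σ n_i²/L_i² = (6.626×10^-34)²/(8·9.109×10^-31) · [1²/(2.39 nm)² + 4²/(2.39 nm)² + 4²/(2.39 nm)²].
Evaluating gives E = 3.481×10^-19 J = 2.17 eV.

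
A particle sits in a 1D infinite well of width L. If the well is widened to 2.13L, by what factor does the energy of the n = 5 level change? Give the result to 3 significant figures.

E_n ∝ 1/L², so the energy scales by 1/2.13² = 0.220.

0.220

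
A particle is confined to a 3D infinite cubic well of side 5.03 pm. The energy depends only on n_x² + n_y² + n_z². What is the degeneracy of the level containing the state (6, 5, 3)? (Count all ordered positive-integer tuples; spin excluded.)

degeneracy = 6

The level has n_x² + n_y² + n_z² = 70. The ordered positive-integer solutions are (3, 5, 6), (3, 6, 5), (5, 3, 6), (5, 6, 3), (6, 3, 5), (6, 5, 3).
That gives 6 states.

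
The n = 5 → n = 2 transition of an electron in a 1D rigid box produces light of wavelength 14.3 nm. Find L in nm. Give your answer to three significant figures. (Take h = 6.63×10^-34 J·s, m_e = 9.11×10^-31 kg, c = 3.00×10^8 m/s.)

L = 0.302 nm

The photon carries ΔE = hc/λ = 6.63×10^-34·3.00×10^8/1.43×10^-8 m = 1.391×10^-17 J.
Since ΔE = (5² − 2²)E_1, E_1 = 6.624×10^-19 J, and L = h/√(8m_eE_1) = 3.02×10^-10 m = 0.302 nm.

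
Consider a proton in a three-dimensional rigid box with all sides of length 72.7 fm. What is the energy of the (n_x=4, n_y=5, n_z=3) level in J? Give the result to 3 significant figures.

For a 3D rectangular well E = (h²/8m_p)·Σ n_i²/L_i² = (6.626×10^-34)²/(8·1.673×10^-27) · [4²/(72.7 fm)² + 5²/(72.7 fm)² + 3²/(72.7 fm)²].
Evaluating gives E = 3.10×10^-13 J.

E = 3.10×10^-13 J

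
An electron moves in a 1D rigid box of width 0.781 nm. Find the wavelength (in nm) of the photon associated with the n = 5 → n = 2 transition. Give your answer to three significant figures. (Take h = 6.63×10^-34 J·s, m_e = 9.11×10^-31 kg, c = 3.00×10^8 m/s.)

E_1 = h²/(8m_eL²) = 9.888×10^-20 J, so ΔE = (5² − 2²)E_1 = 2.076×10^-18 J.
λ = hc/ΔE = (6.63×10^-34·3.00×10^8)/2.076×10^-18 = 9.58×10^-8 m = 95.8 nm.

λ = 95.8 nm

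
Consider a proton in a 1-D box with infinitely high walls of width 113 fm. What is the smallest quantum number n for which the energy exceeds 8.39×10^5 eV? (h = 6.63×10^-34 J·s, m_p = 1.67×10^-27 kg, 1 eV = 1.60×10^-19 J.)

n = 8

E_1 = h²/(8m_pL²) = 2.577×10^-15 J = 1.611×10^4 eV.
Need n² > 8.39×10^5/1.611×10^4 = 52.08, i.e. n > 7.217.
The smallest integer satisfying this is n = 8.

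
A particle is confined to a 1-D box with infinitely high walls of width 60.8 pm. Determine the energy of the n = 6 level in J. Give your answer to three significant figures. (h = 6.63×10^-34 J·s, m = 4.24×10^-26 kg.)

E_6 = 1.26×10^-20 J

For an infinite well E_n = n²h²/(8mL²), so E_1 = h²/(8mL²) = (6.63×10^-34)²/(8·4.24×10^-26·(6.08×10^-11 m)²) = 3.506×10^-22 J.
Then E_6 = 6²·E_1 = 36·3.506×10^-22 J = 1.26×10^-20 J.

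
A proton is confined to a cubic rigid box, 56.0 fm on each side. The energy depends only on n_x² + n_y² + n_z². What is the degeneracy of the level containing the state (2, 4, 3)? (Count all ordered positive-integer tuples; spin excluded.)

The level has n_x² + n_y² + n_z² = 29. The ordered positive-integer solutions are (2, 3, 4), (2, 4, 3), (3, 2, 4), (3, 4, 2), (4, 2, 3), (4, 3, 2).
That gives 6 states.

degeneracy = 6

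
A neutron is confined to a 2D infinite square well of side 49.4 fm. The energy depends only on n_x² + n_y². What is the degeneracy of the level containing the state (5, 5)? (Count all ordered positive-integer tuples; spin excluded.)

The level has n_x² + n_y² = 50. The ordered positive-integer solutions are (1, 7), (5, 5), (7, 1).
That gives 3 states.

degeneracy = 3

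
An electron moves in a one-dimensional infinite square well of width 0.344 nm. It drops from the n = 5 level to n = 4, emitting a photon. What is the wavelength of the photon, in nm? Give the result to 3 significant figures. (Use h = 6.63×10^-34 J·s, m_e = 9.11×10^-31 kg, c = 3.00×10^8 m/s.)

E_1 = h²/(8m_eL²) = 5.097×10^-19 J, so ΔE = (5² − 4²)E_1 = 4.587×10^-18 J.
λ = hc/ΔE = (6.63×10^-34·3.00×10^8)/4.587×10^-18 = 4.34×10^-8 m = 43.4 nm.

λ = 43.4 nm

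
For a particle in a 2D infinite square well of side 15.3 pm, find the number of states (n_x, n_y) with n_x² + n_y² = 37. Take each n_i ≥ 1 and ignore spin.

degeneracy = 2

The level has n_x² + n_y² = 37. The ordered positive-integer solutions are (1, 6), (6, 1).
That gives 2 states.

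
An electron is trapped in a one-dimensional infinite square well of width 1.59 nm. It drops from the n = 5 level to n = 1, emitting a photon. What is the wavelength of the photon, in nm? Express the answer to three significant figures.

E_1 = h²/(8m_eL²) = 2.383×10^-20 J, so ΔE = (5² − 1²)E_1 = 5.719×10^-19 J.
λ = hc/ΔE = (6.626×10^-34·2.998×10^8)/5.719×10^-19 = 3.47×10^-7 m = 347 nm.

λ = 347 nm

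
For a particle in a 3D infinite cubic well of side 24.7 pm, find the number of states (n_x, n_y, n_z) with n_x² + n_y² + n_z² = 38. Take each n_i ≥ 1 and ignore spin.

The level has n_x² + n_y² + n_z² = 38. The ordered positive-integer solutions are (1, 1, 6), (1, 6, 1), (2, 3, 5), (2, 5, 3), (3, 2, 5), (3, 5, 2), (5, 2, 3), (5, 3, 2), (6, 1, 1).
That gives 9 states.

degeneracy = 9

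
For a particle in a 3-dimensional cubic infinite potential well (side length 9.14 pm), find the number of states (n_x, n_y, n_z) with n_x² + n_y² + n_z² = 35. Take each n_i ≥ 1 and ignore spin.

degeneracy = 6

The level has n_x² + n_y² + n_z² = 35. The ordered positive-integer solutions are (1, 3, 5), (1, 5, 3), (3, 1, 5), (3, 5, 1), (5, 1, 3), (5, 3, 1).
That gives 6 states.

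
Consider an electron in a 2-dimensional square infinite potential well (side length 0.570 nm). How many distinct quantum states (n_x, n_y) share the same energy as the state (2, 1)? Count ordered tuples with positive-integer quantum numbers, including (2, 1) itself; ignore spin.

degeneracy = 2

The level has n_x² + n_y² = 5. The ordered positive-integer solutions are (1, 2), (2, 1).
That gives 2 states.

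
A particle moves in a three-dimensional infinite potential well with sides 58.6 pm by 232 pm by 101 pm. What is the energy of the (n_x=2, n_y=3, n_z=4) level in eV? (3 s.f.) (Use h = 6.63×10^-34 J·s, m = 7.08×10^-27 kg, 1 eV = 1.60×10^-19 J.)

E = 0.141 eV

For a 3D rectangular well E = (h²/8m)·Σ n_i²/L_i² = (6.63×10^-34)²/(8·7.08×10^-27) · [2²/(58.6 pm)² + 3²/(232 pm)² + 4²/(101 pm)²].
Evaluating gives E = 2.251×10^-20 J = 0.141 eV.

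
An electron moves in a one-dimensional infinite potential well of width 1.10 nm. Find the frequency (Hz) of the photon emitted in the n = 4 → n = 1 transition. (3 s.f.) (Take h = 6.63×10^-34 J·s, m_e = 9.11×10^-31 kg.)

f = 1.13×10^15 Hz

E_1 = h²/(8m_eL²) = 4.985×10^-20 J and ΔE = (4² − 1²)E_1 = 7.478×10^-19 J.
f = ΔE/h = 7.478×10^-19/6.63×10^-34 = 1.13×10^15 Hz.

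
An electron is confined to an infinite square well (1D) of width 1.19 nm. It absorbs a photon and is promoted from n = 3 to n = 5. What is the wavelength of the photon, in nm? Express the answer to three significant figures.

E_1 = h²/(8m_eL²) = 4.254×10^-20 J, so ΔE = (5² − 3²)E_1 = 6.806×10^-19 J.
λ = hc/ΔE = (6.626×10^-34·2.998×10^8)/6.806×10^-19 = 2.92×10^-7 m = 292 nm.

λ = 292 nm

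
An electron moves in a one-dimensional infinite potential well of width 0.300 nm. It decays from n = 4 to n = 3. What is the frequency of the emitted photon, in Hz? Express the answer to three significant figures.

E_1 = h²/(8m_eL²) = 6.694×10^-19 J and ΔE = (4² − 3²)E_1 = 4.686×10^-18 J.
f = ΔE/h = 4.686×10^-18/6.626×10^-34 = 7.07×10^15 Hz.

f = 7.07×10^15 Hz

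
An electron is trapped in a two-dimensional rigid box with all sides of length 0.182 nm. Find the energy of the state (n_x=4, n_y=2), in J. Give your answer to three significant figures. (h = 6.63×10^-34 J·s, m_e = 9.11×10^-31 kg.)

E = 3.64×10^-17 J

For a 2D rectangular well E = (h²/8m_e)·Σ n_i²/L_i² = (6.63×10^-34)²/(8·9.11×10^-31) · [4²/(0.182 nm)² + 2²/(0.182 nm)²].
Evaluating gives E = 3.64×10^-17 J.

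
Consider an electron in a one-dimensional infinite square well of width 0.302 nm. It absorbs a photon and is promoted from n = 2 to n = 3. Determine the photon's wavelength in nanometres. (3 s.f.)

E_1 = h²/(8m_eL²) = 6.606×10^-19 J, so ΔE = (3² − 2²)E_1 = 3.303×10^-18 J.
λ = hc/ΔE = (6.626×10^-34·2.998×10^8)/3.303×10^-18 = 6.01×10^-8 m = 60.1 nm.

λ = 60.1 nm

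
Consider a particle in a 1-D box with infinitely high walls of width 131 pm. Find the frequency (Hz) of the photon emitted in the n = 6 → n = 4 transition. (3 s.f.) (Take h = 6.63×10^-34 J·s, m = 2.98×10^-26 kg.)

f = 3.24×10^12 Hz

E_1 = h²/(8mL²) = 1.074×10^-22 J and ΔE = (6² − 4²)E_1 = 2.148×10^-21 J.
f = ΔE/h = 2.148×10^-21/6.63×10^-34 = 3.24×10^12 Hz.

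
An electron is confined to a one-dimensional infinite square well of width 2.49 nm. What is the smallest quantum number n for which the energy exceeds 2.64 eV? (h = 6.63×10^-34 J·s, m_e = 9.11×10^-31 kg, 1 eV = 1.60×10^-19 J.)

n = 7

E_1 = h²/(8m_eL²) = 9.728×10^-21 J = 0.06080 eV.
Need n² > 2.64/0.06080 = 43.42, i.e. n > 6.589.
The smallest integer satisfying this is n = 7.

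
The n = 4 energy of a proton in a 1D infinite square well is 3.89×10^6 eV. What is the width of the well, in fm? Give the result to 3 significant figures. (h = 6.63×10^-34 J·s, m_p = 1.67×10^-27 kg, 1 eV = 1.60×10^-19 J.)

L = 29.1 fm

From E_n = n²h²/(8m_pL²), L = n·h/√(8m_pE_n).
E_4 = 3.89×10^6 eV = 6.224×10^-13 J, so L = 4·6.63×10^-34/√(8·1.67×10^-27·6.224×10^-13) = 2.91×10^-14 m = 29.1 fm.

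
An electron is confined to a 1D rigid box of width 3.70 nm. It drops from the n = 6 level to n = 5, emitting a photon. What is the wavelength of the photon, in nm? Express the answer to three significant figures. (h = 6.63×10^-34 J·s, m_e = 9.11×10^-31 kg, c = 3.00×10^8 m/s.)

λ = 4.10×10^3 nm

E_1 = h²/(8m_eL²) = 4.406×10^-21 J, so ΔE = (6² − 5²)E_1 = 4.847×10^-20 J.
λ = hc/ΔE = (6.63×10^-34·3.00×10^8)/4.847×10^-20 = 4.10×10^-6 m = 4.10×10^3 nm.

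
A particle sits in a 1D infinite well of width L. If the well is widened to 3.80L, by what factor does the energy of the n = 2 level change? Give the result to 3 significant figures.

E_n ∝ 1/L², so the energy scales by 1/3.80² = 0.0693.

0.0693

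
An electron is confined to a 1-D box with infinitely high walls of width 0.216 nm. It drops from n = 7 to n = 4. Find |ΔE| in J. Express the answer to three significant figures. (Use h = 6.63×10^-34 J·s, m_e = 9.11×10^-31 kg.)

|ΔE| = 4.27×10^-17 J

E_1 = h²/(8m_eL²) = 1.293×10^-18 J.
|ΔE| = |7² − 4²|·E_1 = 33·1.293×10^-18 J = 4.27×10^-17 J.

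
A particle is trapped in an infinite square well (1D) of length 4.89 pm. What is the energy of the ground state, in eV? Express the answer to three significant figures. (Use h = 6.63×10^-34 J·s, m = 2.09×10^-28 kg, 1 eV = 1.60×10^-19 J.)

E_1 = 68.7 eV

For an infinite well E_n = n²h²/(8mL²), so E_1 = h²/(8mL²) = (6.63×10^-34)²/(8·2.09×10^-28·(4.89×10^-12 m)²) = 1.099×10^-17 J.
Converting, E_1 = 1.099×10^-17 J / (1.60×10^-19 J/eV) = 68.7 eV.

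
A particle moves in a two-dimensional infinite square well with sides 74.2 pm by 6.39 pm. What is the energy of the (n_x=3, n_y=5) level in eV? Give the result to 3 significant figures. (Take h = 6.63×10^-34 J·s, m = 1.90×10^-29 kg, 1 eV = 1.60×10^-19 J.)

For a 2D rectangular well E = (h²/8m)·Σ n_i²/L_i² = (6.63×10^-34)²/(8·1.90×10^-29) · [3²/(74.2 pm)² + 5²/(6.39 pm)²].
Evaluating gives E = 1.775×10^-15 J = 1.11×10^4 eV.

E = 1.11×10^4 eV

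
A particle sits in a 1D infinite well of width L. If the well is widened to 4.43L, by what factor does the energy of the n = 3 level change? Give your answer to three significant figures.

E_n ∝ 1/L², so the energy scales by 1/4.43² = 0.0510.

0.0510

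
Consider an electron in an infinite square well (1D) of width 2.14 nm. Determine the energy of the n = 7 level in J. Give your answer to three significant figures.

For an infinite well E_n = n²h²/(8m_eL²), so E_1 = h²/(8m_eL²) = (6.626×10^-34)²/(8·9.109×10^-31·(2.14×10^-9 m)²) = 1.316×10^-20 J.
Then E_7 = 7²·E_1 = 49·1.316×10^-20 J = 6.45×10^-19 J.

E_7 = 6.45×10^-19 J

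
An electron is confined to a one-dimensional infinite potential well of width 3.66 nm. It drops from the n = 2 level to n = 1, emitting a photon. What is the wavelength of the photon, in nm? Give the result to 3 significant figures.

E_1 = h²/(8m_eL²) = 4.498×10^-21 J, so ΔE = (2² − 1²)E_1 = 1.349×10^-20 J.
λ = hc/ΔE = (6.626×10^-34·2.998×10^8)/1.349×10^-20 = 1.47×10^-5 m = 1.47×10^4 nm.

λ = 1.47×10^4 nm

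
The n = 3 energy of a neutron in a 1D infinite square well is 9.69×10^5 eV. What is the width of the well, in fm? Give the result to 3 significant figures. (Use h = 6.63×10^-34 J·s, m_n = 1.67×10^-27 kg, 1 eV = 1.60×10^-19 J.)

L = 43.7 fm

From E_n = n²h²/(8m_nL²), L = n·h/√(8m_nE_n).
E_3 = 9.69×10^5 eV = 1.550×10^-13 J, so L = 3·6.63×10^-34/√(8·1.67×10^-27·1.550×10^-13) = 4.37×10^-14 m = 43.7 fm.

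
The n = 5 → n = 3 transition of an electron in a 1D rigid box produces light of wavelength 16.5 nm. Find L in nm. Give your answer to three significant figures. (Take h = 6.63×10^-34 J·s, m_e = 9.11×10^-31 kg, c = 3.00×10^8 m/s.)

The photon carries ΔE = hc/λ = 6.63×10^-34·3.00×10^8/1.65×10^-8 m = 1.205×10^-17 J.
Since ΔE = (5² − 3²)E_1, E_1 = 7.531×10^-19 J, and L = h/√(8m_eE_1) = 2.83×10^-10 m = 0.283 nm.

L = 0.283 nm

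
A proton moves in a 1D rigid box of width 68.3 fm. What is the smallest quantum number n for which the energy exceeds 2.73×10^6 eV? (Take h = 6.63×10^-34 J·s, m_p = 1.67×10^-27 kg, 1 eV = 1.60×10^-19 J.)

E_1 = h²/(8m_pL²) = 7.053×10^-15 J = 4.408×10^4 eV.
Need n² > 2.73×10^6/4.408×10^4 = 61.93, i.e. n > 7.870.
The smallest integer satisfying this is n = 8.

n = 8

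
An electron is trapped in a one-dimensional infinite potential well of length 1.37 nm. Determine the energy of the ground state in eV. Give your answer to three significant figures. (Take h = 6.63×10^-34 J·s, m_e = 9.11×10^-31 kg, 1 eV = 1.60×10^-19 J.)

For an infinite well E_n = n²h²/(8m_eL²), so E_1 = h²/(8m_eL²) = (6.63×10^-34)²/(8·9.11×10^-31·(1.37×10^-9 m)²) = 3.213×10^-20 J.
Converting, E_1 = 3.213×10^-20 J / (1.60×10^-19 J/eV) = 0.201 eV.

E_1 = 0.201 eV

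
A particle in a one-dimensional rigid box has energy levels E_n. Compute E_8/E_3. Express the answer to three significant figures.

E_n ∝ n², so E_8/E_3 = 8²/3² = 64/9 = 7.11.

7.11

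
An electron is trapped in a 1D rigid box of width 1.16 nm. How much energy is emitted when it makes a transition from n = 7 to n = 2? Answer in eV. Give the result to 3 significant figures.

E_1 = h²/(8m_eL²) = 4.477×10^-20 J.
|ΔE| = |7² − 2²|·E_1 = 45·4.477×10^-20 J = 2.015×10^-18 J = 12.6 eV.

|ΔE| = 12.6 eV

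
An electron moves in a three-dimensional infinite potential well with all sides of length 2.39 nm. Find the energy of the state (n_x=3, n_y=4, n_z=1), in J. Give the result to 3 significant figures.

For a 3D rectangular well E = (h²/8m_e)·Σ n_i²/L_i² = (6.626×10^-34)²/(8·9.109×10^-31) · [3²/(2.39 nm)² + 4²/(2.39 nm)² + 1²/(2.39 nm)²].
Evaluating gives E = 2.74×10^-19 J.

E = 2.74×10^-19 J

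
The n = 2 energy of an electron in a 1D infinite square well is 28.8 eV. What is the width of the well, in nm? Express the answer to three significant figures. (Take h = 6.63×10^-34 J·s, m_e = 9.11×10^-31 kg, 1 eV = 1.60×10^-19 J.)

L = 0.229 nm

From E_n = n²h²/(8m_eL²), L = n·h/√(8m_eE_n).
E_2 = 28.8 eV = 4.608×10^-18 J, so L = 2·6.63×10^-34/√(8·9.11×10^-31·4.608×10^-18) = 2.29×10^-10 m = 0.229 nm.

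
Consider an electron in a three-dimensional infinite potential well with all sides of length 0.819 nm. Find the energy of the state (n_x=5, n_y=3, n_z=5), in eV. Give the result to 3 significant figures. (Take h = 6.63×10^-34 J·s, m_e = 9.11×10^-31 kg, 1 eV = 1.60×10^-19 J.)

E = 33.2 eV

For a 3D rectangular well E = (h²/8m_e)·Σ n_i²/L_i² = (6.63×10^-34)²/(8·9.11×10^-31) · [5²/(0.819 nm)² + 3²/(0.819 nm)² + 5²/(0.819 nm)²].
Evaluating gives E = 5.305×10^-18 J = 33.2 eV.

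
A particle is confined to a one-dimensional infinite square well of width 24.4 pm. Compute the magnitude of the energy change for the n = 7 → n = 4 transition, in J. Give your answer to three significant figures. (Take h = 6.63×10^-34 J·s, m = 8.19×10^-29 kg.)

|ΔE| = 3.72×10^-17 J

E_1 = h²/(8mL²) = 1.127×10^-18 J.
|ΔE| = |7² − 4²|·E_1 = 33·1.127×10^-18 J = 3.72×10^-17 J.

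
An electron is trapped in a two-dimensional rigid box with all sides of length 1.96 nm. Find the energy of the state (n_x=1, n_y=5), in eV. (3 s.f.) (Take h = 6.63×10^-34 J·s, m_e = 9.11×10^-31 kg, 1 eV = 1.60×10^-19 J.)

E = 2.55 eV

For a 2D rectangular well E = (h²/8m_e)·Σ n_i²/L_i² = (6.63×10^-34)²/(8·9.11×10^-31) · [1²/(1.96 nm)² + 5²/(1.96 nm)²].
Evaluating gives E = 4.082×10^-19 J = 2.55 eV.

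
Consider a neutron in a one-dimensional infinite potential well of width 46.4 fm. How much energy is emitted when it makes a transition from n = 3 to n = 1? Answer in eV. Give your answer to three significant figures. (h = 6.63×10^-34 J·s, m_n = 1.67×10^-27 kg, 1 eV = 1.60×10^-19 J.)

|ΔE| = 7.64×10^5 eV

E_1 = h²/(8m_nL²) = 1.528×10^-14 J.
|ΔE| = |3² − 1²|·E_1 = 8·1.528×10^-14 J = 1.222×10^-13 J = 7.64×10^5 eV.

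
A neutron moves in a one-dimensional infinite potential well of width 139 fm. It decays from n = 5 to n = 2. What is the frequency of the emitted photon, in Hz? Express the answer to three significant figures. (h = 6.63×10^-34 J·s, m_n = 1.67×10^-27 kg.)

f = 5.39×10^19 Hz

E_1 = h²/(8m_nL²) = 1.703×10^-15 J and ΔE = (5² − 2²)E_1 = 3.576×10^-14 J.
f = ΔE/h = 3.576×10^-14/6.63×10^-34 = 5.39×10^19 Hz.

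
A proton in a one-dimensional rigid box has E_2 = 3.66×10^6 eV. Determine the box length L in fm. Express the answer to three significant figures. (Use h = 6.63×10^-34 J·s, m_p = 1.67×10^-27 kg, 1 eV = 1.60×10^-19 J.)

From E_n = n²h²/(8m_pL²), L = n·h/√(8m_pE_n).
E_2 = 3.66×10^6 eV = 5.856×10^-13 J, so L = 2·6.63×10^-34/√(8·1.67×10^-27·5.856×10^-13) = 1.50×10^-14 m = 15.0 fm.

L = 15.0 fm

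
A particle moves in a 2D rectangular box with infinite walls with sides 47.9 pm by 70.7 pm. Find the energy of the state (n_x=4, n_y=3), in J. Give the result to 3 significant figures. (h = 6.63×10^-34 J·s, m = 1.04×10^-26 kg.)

For a 2D rectangular well E = (h²/8m)·Σ n_i²/L_i² = (6.63×10^-34)²/(8·1.04×10^-26) · [4²/(47.9 pm)² + 3²/(70.7 pm)²].
Evaluating gives E = 4.64×10^-20 J.

E = 4.64×10^-20 J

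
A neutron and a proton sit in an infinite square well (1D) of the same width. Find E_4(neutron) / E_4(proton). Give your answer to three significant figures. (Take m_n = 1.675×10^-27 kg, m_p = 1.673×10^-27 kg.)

E_n ∝ 1/m at fixed n and L, so the ratio is m_p/m_n = 1.673×10^-27/1.675×10^-27 = 0.999.

0.999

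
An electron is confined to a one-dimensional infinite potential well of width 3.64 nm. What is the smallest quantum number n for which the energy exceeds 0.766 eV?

E_1 = h²/(8m_eL²) = 4.547×10^-21 J = 0.02838 eV.
Need n² > 0.766/0.02838 = 26.99, i.e. n > 5.195.
The smallest integer satisfying this is n = 6.

n = 6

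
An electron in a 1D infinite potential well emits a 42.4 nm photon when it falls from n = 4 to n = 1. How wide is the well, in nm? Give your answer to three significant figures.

The photon carries ΔE = hc/λ = 6.626×10^-34·2.998×10^8/4.24×10^-8 m = 4.685×10^-18 J.
Since ΔE = (4² − 1²)E_1, E_1 = 3.123×10^-19 J, and L = h/√(8m_eE_1) = 4.39×10^-10 m = 0.439 nm.

L = 0.439 nm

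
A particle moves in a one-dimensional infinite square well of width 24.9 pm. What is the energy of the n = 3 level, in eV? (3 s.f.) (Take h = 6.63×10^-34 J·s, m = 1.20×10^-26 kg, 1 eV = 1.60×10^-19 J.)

For an infinite well E_n = n²h²/(8mL²), so E_1 = h²/(8mL²) = (6.63×10^-34)²/(8·1.20×10^-26·(2.49×10^-11 m)²) = 7.385×10^-21 J.
Then E_3 = 3²·E_1 = 9·7.385×10^-21 J = 6.646×10^-20 J.
Converting, E_3 = 6.646×10^-20 J / (1.60×10^-19 J/eV) = 0.415 eV.

E_3 = 0.415 eV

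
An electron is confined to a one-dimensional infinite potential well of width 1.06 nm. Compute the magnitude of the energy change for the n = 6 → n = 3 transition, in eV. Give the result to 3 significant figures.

|ΔE| = 9.04 eV

E_1 = h²/(8m_eL²) = 5.362×10^-20 J.
|ΔE| = |6² − 3²|·E_1 = 27·5.362×10^-20 J = 1.448×10^-18 J = 9.04 eV.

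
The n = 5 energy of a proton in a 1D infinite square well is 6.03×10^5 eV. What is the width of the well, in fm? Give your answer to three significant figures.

L = 92.1 fm

From E_n = n²h²/(8m_pL²), L = n·h/√(8m_pE_n).
E_5 = 6.03×10^5 eV = 9.660×10^-14 J, so L = 5·6.626×10^-34/√(8·1.673×10^-27·9.660×10^-14) = 9.21×10^-14 m = 92.1 fm.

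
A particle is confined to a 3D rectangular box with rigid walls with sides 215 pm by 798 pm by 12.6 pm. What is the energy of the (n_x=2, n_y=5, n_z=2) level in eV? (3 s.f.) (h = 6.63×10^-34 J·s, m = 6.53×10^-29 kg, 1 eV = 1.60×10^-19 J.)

E = 133 eV

For a 3D rectangular well E = (h²/8m)·Σ n_i²/L_i² = (6.63×10^-34)²/(8·6.53×10^-29) · [2²/(215 pm)² + 5²/(798 pm)² + 2²/(12.6 pm)²].
Evaluating gives E = 2.131×10^-17 J = 133 eV.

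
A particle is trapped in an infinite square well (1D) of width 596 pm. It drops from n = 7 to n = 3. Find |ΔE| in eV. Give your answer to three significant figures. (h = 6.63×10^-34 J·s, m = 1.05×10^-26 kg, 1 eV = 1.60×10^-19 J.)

E_1 = h²/(8mL²) = 1.473×10^-23 J.
|ΔE| = |7² − 3²|·E_1 = 40·1.473×10^-23 J = 5.892×10^-22 J = 0.00368 eV.

|ΔE| = 0.00368 eV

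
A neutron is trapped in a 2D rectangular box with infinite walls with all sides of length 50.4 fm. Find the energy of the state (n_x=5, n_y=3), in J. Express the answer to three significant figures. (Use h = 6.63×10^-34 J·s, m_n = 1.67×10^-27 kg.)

For a 2D rectangular well E = (h²/8m_n)·Σ n_i²/L_i² = (6.63×10^-34)²/(8·1.67×10^-27) · [5²/(50.4 fm)² + 3²/(50.4 fm)²].
Evaluating gives E = 4.40×10^-13 J.

E = 4.40×10^-13 J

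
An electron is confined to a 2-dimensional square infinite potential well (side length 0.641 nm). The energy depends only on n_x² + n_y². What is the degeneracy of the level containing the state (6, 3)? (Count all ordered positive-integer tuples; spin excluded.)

degeneracy = 2

The level has n_x² + n_y² = 45. The ordered positive-integer solutions are (3, 6), (6, 3).
That gives 2 states.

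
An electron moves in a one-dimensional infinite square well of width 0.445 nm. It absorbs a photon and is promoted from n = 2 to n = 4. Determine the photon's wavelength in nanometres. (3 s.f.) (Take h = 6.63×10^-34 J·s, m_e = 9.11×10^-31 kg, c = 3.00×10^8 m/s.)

λ = 54.4 nm

E_1 = h²/(8m_eL²) = 3.046×10^-19 J, so ΔE = (4² − 2²)E_1 = 3.655×10^-18 J.
λ = hc/ΔE = (6.63×10^-34·3.00×10^8)/3.655×10^-18 = 5.44×10^-8 m = 54.4 nm.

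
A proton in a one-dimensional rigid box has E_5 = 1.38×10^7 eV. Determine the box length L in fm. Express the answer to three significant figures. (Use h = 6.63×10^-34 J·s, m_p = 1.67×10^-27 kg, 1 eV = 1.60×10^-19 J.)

From E_n = n²h²/(8m_pL²), L = n·h/√(8m_pE_n).
E_5 = 1.38×10^7 eV = 2.208×10^-12 J, so L = 5·6.63×10^-34/√(8·1.67×10^-27·2.208×10^-12) = 1.93×10^-14 m = 19.3 fm.

L = 19.3 fm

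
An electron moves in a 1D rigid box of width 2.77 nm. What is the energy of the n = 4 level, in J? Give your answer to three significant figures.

E_4 = 1.26×10^-19 J

For an infinite well E_n = n²h²/(8m_eL²), so E_1 = h²/(8m_eL²) = (6.626×10^-34)²/(8·9.109×10^-31·(2.77×10^-9 m)²) = 7.852×10^-21 J.
Then E_4 = 4²·E_1 = 16·7.852×10^-21 J = 1.26×10^-19 J.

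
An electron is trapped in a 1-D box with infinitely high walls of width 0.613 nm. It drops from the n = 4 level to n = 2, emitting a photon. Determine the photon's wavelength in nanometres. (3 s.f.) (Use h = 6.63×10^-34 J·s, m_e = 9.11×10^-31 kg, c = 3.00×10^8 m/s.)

λ = 103 nm

E_1 = h²/(8m_eL²) = 1.605×10^-19 J, so ΔE = (4² − 2²)E_1 = 1.926×10^-18 J.
λ = hc/ΔE = (6.63×10^-34·3.00×10^8)/1.926×10^-18 = 1.03×10^-7 m = 103 nm.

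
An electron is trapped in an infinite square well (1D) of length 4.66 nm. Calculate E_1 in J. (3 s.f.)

For an infinite well E_n = n²h²/(8m_eL²), so E_1 = h²/(8m_eL²) = (6.626×10^-34)²/(8·9.109×10^-31·(4.66×10^-9 m)²) = 2.774×10^-21 J.

E_1 = 2.77×10^-21 J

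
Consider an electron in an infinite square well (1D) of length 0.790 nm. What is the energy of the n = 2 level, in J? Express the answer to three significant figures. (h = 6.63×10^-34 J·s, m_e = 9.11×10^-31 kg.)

E_2 = 3.87×10^-19 J

For an infinite well E_n = n²h²/(8m_eL²), so E_1 = h²/(8m_eL²) = (6.63×10^-34)²/(8·9.11×10^-31·(7.90×10^-10 m)²) = 9.664×10^-20 J.
Then E_2 = 2²·E_1 = 4·9.664×10^-20 J = 3.87×10^-19 J.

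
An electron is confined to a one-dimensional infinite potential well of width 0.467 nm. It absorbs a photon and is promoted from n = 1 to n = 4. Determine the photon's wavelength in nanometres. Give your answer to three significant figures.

E_1 = h²/(8m_eL²) = 2.763×10^-19 J, so ΔE = (4² − 1²)E_1 = 4.144×10^-18 J.
λ = hc/ΔE = (6.626×10^-34·2.998×10^8)/4.144×10^-18 = 4.79×10^-8 m = 47.9 nm.

λ = 47.9 nm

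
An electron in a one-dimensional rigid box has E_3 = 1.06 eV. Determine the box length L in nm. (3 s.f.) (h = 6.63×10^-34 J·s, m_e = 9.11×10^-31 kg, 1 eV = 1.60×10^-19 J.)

From E_n = n²h²/(8m_eL²), L = n·h/√(8m_eE_n).
E_3 = 1.06 eV = 1.696×10^-19 J, so L = 3·6.63×10^-34/√(8·9.11×10^-31·1.696×10^-19) = 1.79×10^-9 m = 1.79 nm.

L = 1.79 nm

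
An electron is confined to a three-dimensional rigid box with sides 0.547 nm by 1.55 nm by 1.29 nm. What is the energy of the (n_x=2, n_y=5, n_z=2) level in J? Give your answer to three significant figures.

E = 1.58×10^-18 J

For a 3D rectangular well E = (h²/8m_e)·Σ n_i²/L_i² = (6.626×10^-34)²/(8·9.109×10^-31) · [2²/(0.547 nm)² + 5²/(1.55 nm)² + 2²/(1.29 nm)²].
Evaluating gives E = 1.58×10^-18 J.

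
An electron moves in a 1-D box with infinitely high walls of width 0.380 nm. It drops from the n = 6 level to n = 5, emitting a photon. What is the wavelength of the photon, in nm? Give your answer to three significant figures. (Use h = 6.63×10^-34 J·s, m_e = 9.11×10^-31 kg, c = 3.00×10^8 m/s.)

E_1 = h²/(8m_eL²) = 4.177×10^-19 J, so ΔE = (6² − 5²)E_1 = 4.595×10^-18 J.
λ = hc/ΔE = (6.63×10^-34·3.00×10^8)/4.595×10^-18 = 4.33×10^-8 m = 43.3 nm.

λ = 43.3 nm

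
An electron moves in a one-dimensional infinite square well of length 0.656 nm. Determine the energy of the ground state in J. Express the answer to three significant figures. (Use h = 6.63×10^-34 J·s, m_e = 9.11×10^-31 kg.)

E_1 = 1.40×10^-19 J

For an infinite well E_n = n²h²/(8m_eL²), so E_1 = h²/(8m_eL²) = (6.63×10^-34)²/(8·9.11×10^-31·(6.56×10^-10 m)²) = 1.402×10^-19 J.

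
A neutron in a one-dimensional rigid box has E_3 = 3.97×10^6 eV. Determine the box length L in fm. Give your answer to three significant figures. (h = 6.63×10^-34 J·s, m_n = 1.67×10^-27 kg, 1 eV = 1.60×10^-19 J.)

From E_n = n²h²/(8m_nL²), L = n·h/√(8m_nE_n).
E_3 = 3.97×10^6 eV = 6.352×10^-13 J, so L = 3·6.63×10^-34/√(8·1.67×10^-27·6.352×10^-13) = 2.16×10^-14 m = 21.6 fm.

L = 21.6 fm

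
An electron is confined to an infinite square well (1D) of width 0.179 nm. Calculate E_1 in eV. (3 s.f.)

E_1 = 11.7 eV

For an infinite well E_n = n²h²/(8m_eL²), so E_1 = h²/(8m_eL²) = (6.626×10^-34)²/(8·9.109×10^-31·(1.79×10^-10 m)²) = 1.880×10^-18 J.
Converting, E_1 = 1.880×10^-18 J / (1.602×10^-19 J/eV) = 11.7 eV.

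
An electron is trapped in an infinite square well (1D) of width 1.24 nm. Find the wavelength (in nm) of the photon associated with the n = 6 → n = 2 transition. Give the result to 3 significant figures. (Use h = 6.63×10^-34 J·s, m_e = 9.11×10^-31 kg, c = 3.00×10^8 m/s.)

λ = 158 nm

E_1 = h²/(8m_eL²) = 3.923×10^-20 J, so ΔE = (6² − 2²)E_1 = 1.255×10^-18 J.
λ = hc/ΔE = (6.63×10^-34·3.00×10^8)/1.255×10^-18 = 1.58×10^-7 m = 158 nm.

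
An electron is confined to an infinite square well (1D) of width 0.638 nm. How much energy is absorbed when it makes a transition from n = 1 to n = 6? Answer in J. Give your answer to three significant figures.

E_1 = h²/(8m_eL²) = 1.480×10^-19 J.
|ΔE| = |1² − 6²|·E_1 = 35·1.480×10^-19 J = 5.18×10^-18 J.

|ΔE| = 5.18×10^-18 J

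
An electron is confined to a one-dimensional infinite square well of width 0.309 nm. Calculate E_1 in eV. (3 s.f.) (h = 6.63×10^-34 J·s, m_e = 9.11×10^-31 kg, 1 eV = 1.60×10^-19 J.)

For an infinite well E_n = n²h²/(8m_eL²), so E_1 = h²/(8m_eL²) = (6.63×10^-34)²/(8·9.11×10^-31·(3.09×10^-10 m)²) = 6.317×10^-19 J.
Converting, E_1 = 6.317×10^-19 J / (1.60×10^-19 J/eV) = 3.95 eV.

E_1 = 3.95 eV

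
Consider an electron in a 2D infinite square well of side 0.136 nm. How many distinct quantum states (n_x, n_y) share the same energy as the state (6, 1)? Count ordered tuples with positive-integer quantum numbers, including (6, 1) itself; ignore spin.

The level has n_x² + n_y² = 37. The ordered positive-integer solutions are (1, 6), (6, 1).
That gives 2 states.

degeneracy = 2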